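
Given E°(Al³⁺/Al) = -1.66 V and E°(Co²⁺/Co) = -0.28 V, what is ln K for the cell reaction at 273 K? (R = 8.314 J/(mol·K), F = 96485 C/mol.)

E°_cell = -0.28 − (-1.66) = 1.38 V, with n = 6 electrons transferred.
At equilibrium E = 0, so the Nernst equation gives ln K = nFE°/RT = (6)(96485)(1.38)/((8.314)(273)) = 351.98.

ln K = 352.0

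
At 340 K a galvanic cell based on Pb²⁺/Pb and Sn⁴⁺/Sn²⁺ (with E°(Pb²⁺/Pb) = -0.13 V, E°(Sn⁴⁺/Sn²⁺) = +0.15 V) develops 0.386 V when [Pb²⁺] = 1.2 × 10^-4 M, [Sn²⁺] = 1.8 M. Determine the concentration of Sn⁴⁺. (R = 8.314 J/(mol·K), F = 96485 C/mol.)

From the Nernst equation, ln Q = nF(E° − E)/RT = 2×96485×(0.28 − 0.386)/(8.314×340) = -7.236, so Q = 7.2 × 10^-4.
With Q = [Pb²⁺]·[Sn²⁺]/[Sn⁴⁺] and the known concentrations, [Sn⁴⁺] in the denominator gives [Sn⁴⁺] = 0.3 M.

0.3 M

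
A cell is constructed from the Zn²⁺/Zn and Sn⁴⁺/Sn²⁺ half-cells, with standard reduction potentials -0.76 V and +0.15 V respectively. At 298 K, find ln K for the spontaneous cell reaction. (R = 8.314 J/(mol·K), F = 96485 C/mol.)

ln K = 70.9

E°_cell = +0.15 − (-0.76) = 0.91 V, with n = 2 electrons transferred.
At equilibrium E = 0, so the Nernst equation gives ln K = nFE°/RT = (2)(96485)(0.91)/((8.314)(298)) = 70.88.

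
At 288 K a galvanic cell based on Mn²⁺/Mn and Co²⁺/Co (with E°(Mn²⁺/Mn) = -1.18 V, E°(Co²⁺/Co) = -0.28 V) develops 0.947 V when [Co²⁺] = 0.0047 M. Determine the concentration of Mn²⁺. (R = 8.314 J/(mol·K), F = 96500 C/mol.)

From the Nernst equation, ln Q = nF(E° − E)/RT = 2×96500×(0.90 − 0.947)/(8.314×288) = -3.788, so Q = 0.0226.
With Q = [Mn²⁺]/[Co²⁺] and the known concentrations, [Mn²⁺] in the numerator gives [Mn²⁺] = 1.1 × 10^-4 M.

1.1 × 10^-4 M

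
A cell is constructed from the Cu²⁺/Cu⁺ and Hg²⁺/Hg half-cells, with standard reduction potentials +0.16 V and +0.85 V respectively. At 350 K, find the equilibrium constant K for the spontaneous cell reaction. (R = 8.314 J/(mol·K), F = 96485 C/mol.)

E°_cell = +0.85 − (+0.16) = 0.69 V, with n = 2 electrons transferred.
At equilibrium E = 0, so the Nernst equation gives ln K = nFE°/RT = (2)(96485)(0.69)/((8.314)(350)) = 45.76.
K = e^45.76 = 7.5 × 10^19.

7.5 × 10^19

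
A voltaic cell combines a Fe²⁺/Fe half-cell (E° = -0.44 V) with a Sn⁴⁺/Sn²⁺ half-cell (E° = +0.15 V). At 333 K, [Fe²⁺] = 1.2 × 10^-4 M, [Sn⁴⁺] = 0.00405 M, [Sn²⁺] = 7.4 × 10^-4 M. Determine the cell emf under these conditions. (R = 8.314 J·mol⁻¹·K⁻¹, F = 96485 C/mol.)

0.744 V

The Sn⁴⁺/Sn²⁺ couple has the higher reduction potential and acts as the cathode, so E°_cell = +0.15 − (-0.44) = 0.59 V.
Balancing electrons gives n = 2; the reaction quotient is Q = [Fe²⁺]·[Sn²⁺]/[Sn⁴⁺] = 2.19 × 10^-5.
E = E° − (RT/nF) ln Q = 0.59 − (8.314×333)/(2×96485) × (-10.728) = 0.590 + 0.154 = 0.744 V.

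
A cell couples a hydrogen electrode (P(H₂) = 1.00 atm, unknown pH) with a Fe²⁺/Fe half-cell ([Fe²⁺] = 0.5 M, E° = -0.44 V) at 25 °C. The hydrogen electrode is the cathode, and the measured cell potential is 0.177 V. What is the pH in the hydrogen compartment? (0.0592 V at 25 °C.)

pH = 4.59

E°_cell = 0.44 V and n = 2.
log Q = n(E° − E)/0.0592 = 2×(0.44 − 0.177)/0.0592 = 8.885.
With Q = [Fe²⁺]·P(H₂) / [H⁺]^2, solving for [H⁺] gives log[H⁺] = -4.593, so pH = 4.59.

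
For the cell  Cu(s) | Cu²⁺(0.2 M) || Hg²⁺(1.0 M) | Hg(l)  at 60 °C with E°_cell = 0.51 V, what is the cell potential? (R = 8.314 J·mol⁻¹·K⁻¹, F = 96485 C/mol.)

0.533 V

Balancing electrons gives n = 2; the reaction quotient is Q = [Cu²⁺]/[Hg²⁺] = 0.200.
E = E° − (RT/nF) ln Q = 0.51 − (8.314×333)/(2×96485) × (-1.609) = 0.510 + 0.023 = 0.533 V.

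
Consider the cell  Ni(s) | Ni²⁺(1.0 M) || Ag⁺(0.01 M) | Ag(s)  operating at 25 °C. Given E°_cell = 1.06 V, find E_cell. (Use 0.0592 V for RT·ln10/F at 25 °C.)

0.942 V

Balancing electrons gives n = 2; the reaction quotient is Q = [Ni²⁺]/[Ag⁺]^2 = 1 × 10^4.
At 25 °C, E = E° − (0.0592/n) log Q = 1.06 − (0.0592/2)(4.000) = 1.060 − 0.118 = 0.942 V.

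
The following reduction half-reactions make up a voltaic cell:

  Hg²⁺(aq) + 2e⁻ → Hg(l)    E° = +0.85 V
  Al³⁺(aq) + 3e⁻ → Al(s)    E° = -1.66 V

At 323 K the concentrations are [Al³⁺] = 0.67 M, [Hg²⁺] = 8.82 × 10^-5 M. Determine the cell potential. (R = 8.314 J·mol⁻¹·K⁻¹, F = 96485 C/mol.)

2.38 V

The Hg²⁺/Hg couple has the higher reduction potential and acts as the cathode, so E°_cell = +0.85 − (-1.66) = 2.51 V.
Balancing electrons gives n = 6; the reaction quotient is Q = [Al³⁺]^2/[Hg²⁺]^3 = 6.54 × 10^11.
E = E° − (RT/nF) ln Q = 2.51 − (8.314×323)/(6×96485) × (27.207) = 2.510 − 0.126 = 2.384 V.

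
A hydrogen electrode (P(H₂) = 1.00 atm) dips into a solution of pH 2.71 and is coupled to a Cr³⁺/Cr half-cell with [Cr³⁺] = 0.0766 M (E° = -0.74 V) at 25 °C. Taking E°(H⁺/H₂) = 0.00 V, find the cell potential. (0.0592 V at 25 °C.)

0.60 V

The hydrogen couple is the cathode, so E°_cell = 0.74 V; n = 6.
[H⁺] = 10^(−2.71) = 0.0019 M, and Q = [Cr³⁺]^2·P(H₂)^3 / [H⁺]^6 = 1.07 × 10^14.
E = E° − (0.0592/6) log Q = 0.74 − (0.0592/6)(14.028) = 0.602 V.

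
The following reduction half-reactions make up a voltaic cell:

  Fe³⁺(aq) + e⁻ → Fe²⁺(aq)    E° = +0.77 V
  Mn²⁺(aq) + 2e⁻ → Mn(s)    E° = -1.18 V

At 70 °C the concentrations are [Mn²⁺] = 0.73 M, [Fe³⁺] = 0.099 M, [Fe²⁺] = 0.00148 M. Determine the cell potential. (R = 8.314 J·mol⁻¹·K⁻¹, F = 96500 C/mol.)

2.08 V

The Fe³⁺/Fe²⁺ couple has the higher reduction potential and acts as the cathode, so E°_cell = +0.77 − (-1.18) = 1.95 V.
Balancing electrons gives n = 2; the reaction quotient is Q = [Mn²⁺]·[Fe²⁺]^2/[Fe³⁺]^2 = 1.63 × 10^-4.
E = E° − (RT/nF) ln Q = 1.95 − (8.314×343)/(2×96500) × (-8.721) = 1.950 + 0.129 = 2.079 V.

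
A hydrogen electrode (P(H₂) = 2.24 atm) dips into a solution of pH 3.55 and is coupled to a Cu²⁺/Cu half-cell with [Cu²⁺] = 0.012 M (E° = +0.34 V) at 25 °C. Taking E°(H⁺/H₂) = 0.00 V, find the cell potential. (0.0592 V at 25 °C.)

0.50 V

The Cu²⁺/Cu couple is the cathode, so E°_cell = 0.34 V; n = 2.
[H⁺] = 10^(−3.55) = 2.8 × 10^-4 M, and Q = [H⁺]^2 / ([Cu²⁺]·P(H₂)) = 2.96 × 10^-6.
E = E° − (0.0592/2) log Q = 0.34 − (0.0592/2)(-5.529) = 0.504 V.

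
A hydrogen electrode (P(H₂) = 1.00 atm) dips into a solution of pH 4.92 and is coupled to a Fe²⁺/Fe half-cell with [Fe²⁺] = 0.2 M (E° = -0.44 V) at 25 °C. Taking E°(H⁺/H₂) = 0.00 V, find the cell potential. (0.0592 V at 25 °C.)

The hydrogen couple is the cathode, so E°_cell = 0.44 V; n = 2.
[H⁺] = 10^(−4.92) = 1.2 × 10^-5 M, and Q = [Fe²⁺]·P(H₂) / [H⁺]^2 = 1.38 × 10^9.
E = E° − (0.0592/2) log Q = 0.44 − (0.0592/2)(9.141) = 0.169 V.

0.17 V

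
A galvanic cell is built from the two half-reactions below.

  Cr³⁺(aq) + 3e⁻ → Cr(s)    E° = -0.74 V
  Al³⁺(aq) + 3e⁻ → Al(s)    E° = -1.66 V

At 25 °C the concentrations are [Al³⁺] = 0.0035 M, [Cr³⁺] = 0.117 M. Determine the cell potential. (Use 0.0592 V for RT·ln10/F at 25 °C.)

0.950 V

The Cr³⁺/Cr couple has the higher reduction potential and acts as the cathode, so E°_cell = -0.74 − (-1.66) = 0.92 V.
Balancing electrons gives n = 3; the reaction quotient is Q = [Al³⁺]/[Cr³⁺] = 0.0299.
At 25 °C, E = E° − (0.0592/n) log Q = 0.92 − (0.0592/3)(-1.524) = 0.920 + 0.030 = 0.950 V.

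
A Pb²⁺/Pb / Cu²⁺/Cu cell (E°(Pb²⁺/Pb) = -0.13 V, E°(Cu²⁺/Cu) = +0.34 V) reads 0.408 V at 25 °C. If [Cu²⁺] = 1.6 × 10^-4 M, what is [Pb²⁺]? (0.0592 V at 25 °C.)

From the Nernst equation, log Q = n(E° − E)/0.0592 = 2(0.47 − 0.408)/0.0592 = 2.095, so Q = 124.
With Q = [Pb²⁺]/[Cu²⁺] and the known concentrations, [Pb²⁺] in the numerator gives [Pb²⁺] = 0.02 M.

0.02 M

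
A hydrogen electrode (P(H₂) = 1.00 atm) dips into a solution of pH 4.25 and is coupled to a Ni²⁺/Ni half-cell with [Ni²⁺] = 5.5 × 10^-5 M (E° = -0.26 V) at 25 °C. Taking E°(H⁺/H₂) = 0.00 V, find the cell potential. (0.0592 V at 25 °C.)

The hydrogen couple is the cathode, so E°_cell = 0.26 V; n = 2.
[H⁺] = 10^(−4.25) = 5.6 × 10^-5 M, and Q = [Ni²⁺]·P(H₂) / [H⁺]^2 = 1.74 × 10^4.
E = E° − (0.0592/2) log Q = 0.26 − (0.0592/2)(4.240) = 0.134 V.

0.13 V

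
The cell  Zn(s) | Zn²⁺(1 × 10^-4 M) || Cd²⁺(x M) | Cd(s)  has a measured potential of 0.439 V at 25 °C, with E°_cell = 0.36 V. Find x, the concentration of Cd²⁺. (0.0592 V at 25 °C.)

0.047 M

From the Nernst equation, log Q = n(E° − E)/0.0592 = 2(0.36 − 0.439)/0.0592 = -2.669, so Q = 0.00214.
With Q = [Zn²⁺]/[Cd²⁺] and the known concentrations, [Cd²⁺] in the denominator gives [Cd²⁺] = 0.047 M.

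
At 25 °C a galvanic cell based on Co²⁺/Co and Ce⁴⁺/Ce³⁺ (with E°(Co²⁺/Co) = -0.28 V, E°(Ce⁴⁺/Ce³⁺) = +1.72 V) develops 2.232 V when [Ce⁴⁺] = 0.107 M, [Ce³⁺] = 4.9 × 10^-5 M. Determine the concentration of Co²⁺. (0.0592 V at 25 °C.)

0.069 M

From the Nernst equation, log Q = n(E° − E)/0.0592 = 2(2.00 − 2.232)/0.0592 = -7.838, so Q = 1.45 × 10^-8.
With Q = [Co²⁺]·[Ce³⁺]^2/[Ce⁴⁺]^2 and the known concentrations, [Co²⁺] in the numerator gives [Co²⁺] = 0.069 M.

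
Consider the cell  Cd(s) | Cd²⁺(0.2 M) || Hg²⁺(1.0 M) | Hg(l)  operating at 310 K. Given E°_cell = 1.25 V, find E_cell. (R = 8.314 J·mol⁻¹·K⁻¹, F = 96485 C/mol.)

1.27 V

Balancing electrons gives n = 2; the reaction quotient is Q = [Cd²⁺]/[Hg²⁺] = 0.200.
E = E° − (RT/nF) ln Q = 1.25 − (8.314×310)/(2×96485) × (-1.609) = 1.250 + 0.021 = 1.271 V.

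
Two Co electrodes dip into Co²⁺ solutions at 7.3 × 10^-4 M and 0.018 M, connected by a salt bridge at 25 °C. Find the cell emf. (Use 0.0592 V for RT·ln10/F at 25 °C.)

0.041 V

Both half-cells are Co²⁺/Co, so E°_cell = 0. The concentrated side is the cathode; the cell reaction moves Co²⁺ from high to low concentration with n = 2.
Q = [Co²⁺]_dilute/[Co²⁺]_conc = 7.3 × 10^-4/0.018 = 0.0406.
E = 0 − (0.0592/2) log Q = −(0.0592/2)(-1.392) = 0.0412 V.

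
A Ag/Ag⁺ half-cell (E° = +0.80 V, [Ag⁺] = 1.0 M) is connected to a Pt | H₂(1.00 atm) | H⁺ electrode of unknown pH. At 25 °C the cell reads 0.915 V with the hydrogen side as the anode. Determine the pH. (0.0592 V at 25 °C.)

E°_cell = 0.80 V and n = 2.
log Q = n(E° − E)/0.0592 = 2×(0.80 − 0.915)/0.0592 = -3.885.
With Q = [H⁺]^2 / ([Ag⁺]^2·P(H₂)), solving for [H⁺] gives log[H⁺] = -1.943, so pH = 1.94.

pH = 1.94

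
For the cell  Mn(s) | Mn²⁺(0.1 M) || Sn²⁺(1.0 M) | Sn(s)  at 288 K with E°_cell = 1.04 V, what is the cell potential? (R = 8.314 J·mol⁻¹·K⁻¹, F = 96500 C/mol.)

1.07 V

Balancing electrons gives n = 2; the reaction quotient is Q = [Mn²⁺]/[Sn²⁺] = 0.100.
E = E° − (RT/nF) ln Q = 1.04 − (8.314×288)/(2×96500) × (-2.303) = 1.040 + 0.029 = 1.069 V.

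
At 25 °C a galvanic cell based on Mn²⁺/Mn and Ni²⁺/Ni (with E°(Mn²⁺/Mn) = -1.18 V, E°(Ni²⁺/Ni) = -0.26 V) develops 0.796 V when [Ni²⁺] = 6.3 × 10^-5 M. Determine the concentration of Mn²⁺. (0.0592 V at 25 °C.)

0.97 M

From the Nernst equation, log Q = n(E° − E)/0.0592 = 2(0.92 − 0.796)/0.0592 = 4.189, so Q = 1.55 × 10^4.
With Q = [Mn²⁺]/[Ni²⁺] and the known concentrations, [Mn²⁺] in the numerator gives [Mn²⁺] = 0.97 M.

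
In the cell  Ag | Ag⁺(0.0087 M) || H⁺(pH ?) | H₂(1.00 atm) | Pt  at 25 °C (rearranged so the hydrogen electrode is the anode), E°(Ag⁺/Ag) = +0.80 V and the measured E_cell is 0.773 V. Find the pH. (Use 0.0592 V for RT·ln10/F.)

pH = 1.60

E°_cell = 0.80 V and n = 2.
log Q = n(E° − E)/0.0592 = 2×(0.80 − 0.773)/0.0592 = 0.912.
With Q = [H⁺]^2 / ([Ag⁺]^2·P(H₂)), solving for [H⁺] gives log[H⁺] = -1.604, so pH = 1.60.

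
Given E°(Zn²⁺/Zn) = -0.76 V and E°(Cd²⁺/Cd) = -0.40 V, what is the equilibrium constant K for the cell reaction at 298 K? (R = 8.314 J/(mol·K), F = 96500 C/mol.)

1.5 × 10^12

E°_cell = -0.40 − (-0.76) = 0.36 V, with n = 2 electrons transferred.
At equilibrium E = 0, so the Nernst equation gives ln K = nFE°/RT = (2)(96500)(0.36)/((8.314)(298)) = 28.04.
K = e^28.04 = 1.5 × 10^12.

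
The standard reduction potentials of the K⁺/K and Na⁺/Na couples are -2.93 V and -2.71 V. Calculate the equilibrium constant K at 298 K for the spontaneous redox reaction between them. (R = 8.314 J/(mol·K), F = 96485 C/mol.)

E°_cell = -2.71 − (-2.93) = 0.22 V, with n = 1 electron transferred.
At equilibrium E = 0, so the Nernst equation gives ln K = nFE°/RT = (1)(96485)(0.22)/((8.314)(298)) = 8.57.
K = e^8.57 = 5300.

5300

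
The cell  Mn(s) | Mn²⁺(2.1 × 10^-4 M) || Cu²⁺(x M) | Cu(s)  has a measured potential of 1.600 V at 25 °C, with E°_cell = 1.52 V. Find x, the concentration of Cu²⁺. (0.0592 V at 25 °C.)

From the Nernst equation, log Q = n(E° − E)/0.0592 = 2(1.52 − 1.600)/0.0592 = -2.703, so Q = 0.00198.
With Q = [Mn²⁺]/[Cu²⁺] and the known concentrations, [Cu²⁺] in the denominator gives [Cu²⁺] = 0.11 M.

0.11 M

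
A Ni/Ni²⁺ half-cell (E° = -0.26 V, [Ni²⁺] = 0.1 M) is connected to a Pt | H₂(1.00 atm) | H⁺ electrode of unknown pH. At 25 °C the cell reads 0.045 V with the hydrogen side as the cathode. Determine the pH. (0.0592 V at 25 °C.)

E°_cell = 0.26 V and n = 2.
log Q = n(E° − E)/0.0592 = 2×(0.26 − 0.045)/0.0592 = 7.264.
With Q = [Ni²⁺]·P(H₂) / [H⁺]^2, solving for [H⁺] gives log[H⁺] = -4.132, so pH = 4.13.

pH = 4.13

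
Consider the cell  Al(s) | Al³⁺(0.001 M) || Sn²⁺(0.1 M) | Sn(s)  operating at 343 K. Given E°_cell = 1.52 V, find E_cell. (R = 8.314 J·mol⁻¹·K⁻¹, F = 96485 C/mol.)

1.55 V

Balancing electrons gives n = 6; the reaction quotient is Q = [Al³⁺]^2/[Sn²⁺]^3 = 0.00100.
E = E° − (RT/nF) ln Q = 1.52 − (8.314×343)/(6×96485) × (-6.908) = 1.520 + 0.034 = 1.554 V.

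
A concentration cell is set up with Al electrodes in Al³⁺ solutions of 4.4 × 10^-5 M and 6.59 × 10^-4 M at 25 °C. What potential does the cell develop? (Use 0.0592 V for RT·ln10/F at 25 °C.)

Both half-cells are Al³⁺/Al, so E°_cell = 0. The concentrated side is the cathode; the cell reaction moves Al³⁺ from high to low concentration with n = 3.
Q = [Al³⁺]_dilute/[Al³⁺]_conc = 4.4 × 10^-5/6.59 × 10^-4 = 0.0668.
E = 0 − (0.0592/3) log Q = −(0.0592/3)(-1.175) = 0.0232 V.

0.023 V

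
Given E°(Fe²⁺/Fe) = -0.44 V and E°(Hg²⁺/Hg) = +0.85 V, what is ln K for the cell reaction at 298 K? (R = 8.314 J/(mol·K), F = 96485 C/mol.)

E°_cell = +0.85 − (-0.44) = 1.29 V, with n = 2 electrons transferred.
At equilibrium E = 0, so the Nernst equation gives ln K = nFE°/RT = (2)(96485)(1.29)/((8.314)(298)) = 100.47.

ln K = 100.5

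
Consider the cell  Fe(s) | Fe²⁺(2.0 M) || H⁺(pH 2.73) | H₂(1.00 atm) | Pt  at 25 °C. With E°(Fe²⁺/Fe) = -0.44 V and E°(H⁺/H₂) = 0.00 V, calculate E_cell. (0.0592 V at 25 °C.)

0.27 V

The hydrogen couple is the cathode, so E°_cell = 0.44 V; n = 2.
[H⁺] = 10^(−2.73) = 0.0019 M, and Q = [Fe²⁺]·P(H₂) / [H⁺]^2 = 5.77 × 10^5.
E = E° − (0.0592/2) log Q = 0.44 − (0.0592/2)(5.761) = 0.269 V.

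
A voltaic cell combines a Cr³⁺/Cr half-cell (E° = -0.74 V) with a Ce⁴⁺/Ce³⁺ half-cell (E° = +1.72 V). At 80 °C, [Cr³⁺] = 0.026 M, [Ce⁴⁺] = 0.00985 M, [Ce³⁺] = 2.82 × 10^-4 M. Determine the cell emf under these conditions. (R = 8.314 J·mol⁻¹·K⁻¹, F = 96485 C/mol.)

The Ce⁴⁺/Ce³⁺ couple has the higher reduction potential and acts as the cathode, so E°_cell = +1.72 − (-0.74) = 2.46 V.
Balancing electrons gives n = 3; the reaction quotient is Q = [Cr³⁺]·[Ce³⁺]^3/[Ce⁴⁺]^3 = 6.1 × 10^-7.
E = E° − (RT/nF) ln Q = 2.46 − (8.314×353)/(3×96485) × (-14.310) = 2.460 + 0.145 = 2.605 V.

2.61 V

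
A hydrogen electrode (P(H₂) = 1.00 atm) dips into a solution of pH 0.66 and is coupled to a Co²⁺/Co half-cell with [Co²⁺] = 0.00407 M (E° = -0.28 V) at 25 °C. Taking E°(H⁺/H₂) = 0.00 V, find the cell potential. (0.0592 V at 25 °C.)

0.31 V

The hydrogen couple is the cathode, so E°_cell = 0.28 V; n = 2.
[H⁺] = 10^(−0.66) = 0.22 M, and Q = [Co²⁺]·P(H₂) / [H⁺]^2 = 0.0850.
E = E° − (0.0592/2) log Q = 0.28 − (0.0592/2)(-1.070) = 0.312 V.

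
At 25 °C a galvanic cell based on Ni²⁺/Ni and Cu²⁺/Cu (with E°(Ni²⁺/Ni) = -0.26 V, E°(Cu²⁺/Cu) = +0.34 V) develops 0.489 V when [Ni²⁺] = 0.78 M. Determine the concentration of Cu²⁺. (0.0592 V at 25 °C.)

From the Nernst equation, log Q = n(E° − E)/0.0592 = 2(0.60 − 0.489)/0.0592 = 3.750, so Q = 5620.
With Q = [Ni²⁺]/[Cu²⁺] and the known concentrations, [Cu²⁺] in the denominator gives [Cu²⁺] = 1.4 × 10^-4 M.

1.4 × 10^-4 M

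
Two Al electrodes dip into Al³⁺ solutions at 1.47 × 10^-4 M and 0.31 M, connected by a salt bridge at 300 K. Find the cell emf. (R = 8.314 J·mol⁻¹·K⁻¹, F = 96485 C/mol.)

0.066 V

Both half-cells are Al³⁺/Al, so E°_cell = 0. The concentrated side is the cathode; the cell reaction moves Al³⁺ from high to low concentration with n = 3.
Q = [Al³⁺]_dilute/[Al³⁺]_conc = 1.47 × 10^-4/0.31 = 4.74 × 10^-4.
E = 0 − (RT/nF) ln Q = −((8.314×300)/(3×96485))(-7.654) = 0.0660 V.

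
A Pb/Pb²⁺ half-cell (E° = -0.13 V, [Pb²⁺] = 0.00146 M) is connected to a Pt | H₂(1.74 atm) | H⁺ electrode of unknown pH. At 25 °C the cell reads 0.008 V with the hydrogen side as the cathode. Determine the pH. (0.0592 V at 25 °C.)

E°_cell = 0.13 V and n = 2.
log Q = n(E° − E)/0.0592 = 2×(0.13 − 0.008)/0.0592 = 4.122.
With Q = [Pb²⁺]·P(H₂) / [H⁺]^2, solving for [H⁺] gives log[H⁺] = -3.358, so pH = 3.36.

pH = 3.36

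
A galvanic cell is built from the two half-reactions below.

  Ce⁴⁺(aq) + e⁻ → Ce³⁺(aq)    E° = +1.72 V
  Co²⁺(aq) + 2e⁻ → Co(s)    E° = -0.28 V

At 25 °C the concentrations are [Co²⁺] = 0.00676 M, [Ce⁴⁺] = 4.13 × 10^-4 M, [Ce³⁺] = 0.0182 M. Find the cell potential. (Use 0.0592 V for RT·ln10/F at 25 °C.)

The Ce⁴⁺/Ce³⁺ couple has the higher reduction potential and acts as the cathode, so E°_cell = +1.72 − (-0.28) = 2.00 V.
Balancing electrons gives n = 2; the reaction quotient is Q = [Co²⁺]·[Ce³⁺]^2/[Ce⁴⁺]^2 = 13.1.
At 25 °C, E = E° − (0.0592/n) log Q = 2.00 − (0.0592/2)(1.118) = 2.000 − 0.033 = 1.967 V.

1.97 V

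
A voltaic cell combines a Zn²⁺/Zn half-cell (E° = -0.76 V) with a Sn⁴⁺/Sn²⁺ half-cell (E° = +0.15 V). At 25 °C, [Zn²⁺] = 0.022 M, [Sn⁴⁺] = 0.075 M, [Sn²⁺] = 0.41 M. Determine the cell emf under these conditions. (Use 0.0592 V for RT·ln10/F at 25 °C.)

0.937 V

The Sn⁴⁺/Sn²⁺ couple has the higher reduction potential and acts as the cathode, so E°_cell = +0.15 − (-0.76) = 0.91 V.
Balancing electrons gives n = 2; the reaction quotient is Q = [Zn²⁺]·[Sn²⁺]/[Sn⁴⁺] = 0.120.
At 25 °C, E = E° − (0.0592/n) log Q = 0.91 − (0.0592/2)(-0.920) = 0.910 + 0.027 = 0.937 V.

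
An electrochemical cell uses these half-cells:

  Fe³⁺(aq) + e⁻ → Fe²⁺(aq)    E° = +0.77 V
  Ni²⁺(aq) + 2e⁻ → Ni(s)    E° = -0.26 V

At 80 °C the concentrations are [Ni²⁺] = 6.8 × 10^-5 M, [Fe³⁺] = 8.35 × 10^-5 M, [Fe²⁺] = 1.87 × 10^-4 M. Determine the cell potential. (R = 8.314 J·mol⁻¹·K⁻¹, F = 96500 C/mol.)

1.15 V

The Fe³⁺/Fe²⁺ couple has the higher reduction potential and acts as the cathode, so E°_cell = +0.77 − (-0.26) = 1.03 V.
Balancing electrons gives n = 2; the reaction quotient is Q = [Ni²⁺]·[Fe²⁺]^2/[Fe³⁺]^2 = 3.41 × 10^-4.
E = E° − (RT/nF) ln Q = 1.03 − (8.314×353)/(2×96500) × (-7.983) = 1.030 + 0.121 = 1.151 V.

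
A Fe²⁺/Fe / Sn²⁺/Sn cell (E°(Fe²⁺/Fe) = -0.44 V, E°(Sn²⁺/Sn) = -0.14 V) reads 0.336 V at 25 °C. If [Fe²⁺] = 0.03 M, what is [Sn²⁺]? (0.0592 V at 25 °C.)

0.49 M

From the Nernst equation, log Q = n(E° − E)/0.0592 = 2(0.30 − 0.336)/0.0592 = -1.216, so Q = 0.0608.
With Q = [Fe²⁺]/[Sn²⁺] and the known concentrations, [Sn²⁺] in the denominator gives [Sn²⁺] = 0.49 M.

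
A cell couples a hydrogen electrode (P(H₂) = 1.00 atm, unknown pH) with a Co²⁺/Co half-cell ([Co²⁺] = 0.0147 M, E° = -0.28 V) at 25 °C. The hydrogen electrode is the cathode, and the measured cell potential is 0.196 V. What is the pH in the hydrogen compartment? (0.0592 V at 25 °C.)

pH = 2.34

E°_cell = 0.28 V and n = 2.
log Q = n(E° − E)/0.0592 = 2×(0.28 − 0.196)/0.0592 = 2.838.
With Q = [Co²⁺]·P(H₂) / [H⁺]^2, solving for [H⁺] gives log[H⁺] = -2.335, so pH = 2.34.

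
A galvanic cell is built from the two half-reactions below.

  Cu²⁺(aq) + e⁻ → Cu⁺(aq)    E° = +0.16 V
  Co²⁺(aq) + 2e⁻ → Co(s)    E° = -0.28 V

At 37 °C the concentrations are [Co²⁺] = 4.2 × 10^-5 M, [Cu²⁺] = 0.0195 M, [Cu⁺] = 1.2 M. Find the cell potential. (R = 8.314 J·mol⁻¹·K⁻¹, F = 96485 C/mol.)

The Cu²⁺/Cu⁺ couple has the higher reduction potential and acts as the cathode, so E°_cell = +0.16 − (-0.28) = 0.44 V.
Balancing electrons gives n = 2; the reaction quotient is Q = [Co²⁺]·[Cu⁺]^2/[Cu²⁺]^2 = 0.159.
E = E° − (RT/nF) ln Q = 0.44 − (8.314×310)/(2×96485) × (-1.839) = 0.440 + 0.025 = 0.465 V.

0.465 V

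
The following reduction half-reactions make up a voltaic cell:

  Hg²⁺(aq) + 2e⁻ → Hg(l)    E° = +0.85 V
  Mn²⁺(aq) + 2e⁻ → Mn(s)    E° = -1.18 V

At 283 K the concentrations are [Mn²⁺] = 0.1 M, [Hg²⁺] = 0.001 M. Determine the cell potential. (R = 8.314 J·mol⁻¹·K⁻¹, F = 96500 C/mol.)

The Hg²⁺/Hg couple has the higher reduction potential and acts as the cathode, so E°_cell = +0.85 − (-1.18) = 2.03 V.
Balancing electrons gives n = 2; the reaction quotient is Q = [Mn²⁺]/[Hg²⁺] = 100.
E = E° − (RT/nF) ln Q = 2.03 − (8.314×283)/(2×96500) × (4.605) = 2.030 − 0.056 = 1.974 V.

1.97 V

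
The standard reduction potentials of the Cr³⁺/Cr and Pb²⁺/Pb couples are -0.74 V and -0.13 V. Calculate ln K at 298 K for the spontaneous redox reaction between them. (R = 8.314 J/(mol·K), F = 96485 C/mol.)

E°_cell = -0.13 − (-0.74) = 0.61 V, with n = 6 electrons transferred.
At equilibrium E = 0, so the Nernst equation gives ln K = nFE°/RT = (6)(96485)(0.61)/((8.314)(298)) = 142.53.

ln K = 142.5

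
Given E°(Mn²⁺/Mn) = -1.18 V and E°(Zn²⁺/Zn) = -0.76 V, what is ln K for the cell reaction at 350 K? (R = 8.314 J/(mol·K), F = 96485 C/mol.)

E°_cell = -0.76 − (-1.18) = 0.42 V, with n = 2 electrons transferred.
At equilibrium E = 0, so the Nernst equation gives ln K = nFE°/RT = (2)(96485)(0.42)/((8.314)(350)) = 27.85.

ln K = 27.9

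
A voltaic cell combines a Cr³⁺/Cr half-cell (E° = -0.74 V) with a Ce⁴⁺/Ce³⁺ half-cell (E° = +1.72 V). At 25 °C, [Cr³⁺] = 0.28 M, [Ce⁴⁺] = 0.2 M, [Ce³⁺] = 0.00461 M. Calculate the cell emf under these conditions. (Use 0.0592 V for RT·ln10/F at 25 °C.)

The Ce⁴⁺/Ce³⁺ couple has the higher reduction potential and acts as the cathode, so E°_cell = +1.72 − (-0.74) = 2.46 V.
Balancing electrons gives n = 3; the reaction quotient is Q = [Cr³⁺]·[Ce³⁺]^3/[Ce⁴⁺]^3 = 3.43 × 10^-6.
At 25 °C, E = E° − (0.0592/n) log Q = 2.46 − (0.0592/3)(-5.465) = 2.460 + 0.108 = 2.568 V.

2.57 V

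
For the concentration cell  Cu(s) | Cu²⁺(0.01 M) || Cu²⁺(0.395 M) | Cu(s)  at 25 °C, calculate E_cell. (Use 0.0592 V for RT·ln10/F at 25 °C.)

Both half-cells are Cu²⁺/Cu, so E°_cell = 0. The concentrated side is the cathode; the cell reaction moves Cu²⁺ from high to low concentration with n = 2.
Q = [Cu²⁺]_dilute/[Cu²⁺]_conc = 0.01/0.395 = 0.0253.
E = 0 − (0.0592/2) log Q = −(0.0592/2)(-1.597) = 0.0473 V.

0.047 V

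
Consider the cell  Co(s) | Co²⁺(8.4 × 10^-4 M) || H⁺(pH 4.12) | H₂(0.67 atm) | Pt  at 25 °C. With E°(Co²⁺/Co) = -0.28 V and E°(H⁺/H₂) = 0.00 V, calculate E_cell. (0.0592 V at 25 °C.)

0.13 V

The hydrogen couple is the cathode, so E°_cell = 0.28 V; n = 2.
[H⁺] = 10^(−4.12) = 7.6 × 10^-5 M, and Q = [Co²⁺]·P(H₂) / [H⁺]^2 = 9.78 × 10^4.
E = E° − (0.0592/2) log Q = 0.28 − (0.0592/2)(4.990) = 0.132 V.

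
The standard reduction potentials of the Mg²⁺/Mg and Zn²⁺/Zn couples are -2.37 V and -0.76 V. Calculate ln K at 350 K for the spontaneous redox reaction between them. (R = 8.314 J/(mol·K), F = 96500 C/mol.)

E°_cell = -0.76 − (-2.37) = 1.61 V, with n = 2 electrons transferred.
At equilibrium E = 0, so the Nernst equation gives ln K = nFE°/RT = (2)(96500)(1.61)/((8.314)(350)) = 106.78.

ln K = 106.8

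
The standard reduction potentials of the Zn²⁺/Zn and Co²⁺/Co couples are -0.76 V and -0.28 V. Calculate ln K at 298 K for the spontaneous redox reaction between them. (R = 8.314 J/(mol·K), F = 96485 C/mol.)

E°_cell = -0.28 − (-0.76) = 0.48 V, with n = 2 electrons transferred.
At equilibrium E = 0, so the Nernst equation gives ln K = nFE°/RT = (2)(96485)(0.48)/((8.314)(298)) = 37.39.

ln K = 37.4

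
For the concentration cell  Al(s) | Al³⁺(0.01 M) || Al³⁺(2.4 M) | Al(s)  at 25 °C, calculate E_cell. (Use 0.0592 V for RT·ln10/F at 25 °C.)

0.047 V

Both half-cells are Al³⁺/Al, so E°_cell = 0. The concentrated side is the cathode; the cell reaction moves Al³⁺ from high to low concentration with n = 3.
Q = [Al³⁺]_dilute/[Al³⁺]_conc = 0.01/2.4 = 0.00417.
E = 0 − (0.0592/3) log Q = −(0.0592/3)(-2.380) = 0.0470 V.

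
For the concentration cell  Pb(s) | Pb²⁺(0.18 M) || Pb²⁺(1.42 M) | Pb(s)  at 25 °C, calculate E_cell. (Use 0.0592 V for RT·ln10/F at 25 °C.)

0.027 V

Both half-cells are Pb²⁺/Pb, so E°_cell = 0. The concentrated side is the cathode; the cell reaction moves Pb²⁺ from high to low concentration with n = 2.
Q = [Pb²⁺]_dilute/[Pb²⁺]_conc = 0.18/1.42 = 0.127.
E = 0 − (0.0592/2) log Q = −(0.0592/2)(-0.897) = 0.0266 V.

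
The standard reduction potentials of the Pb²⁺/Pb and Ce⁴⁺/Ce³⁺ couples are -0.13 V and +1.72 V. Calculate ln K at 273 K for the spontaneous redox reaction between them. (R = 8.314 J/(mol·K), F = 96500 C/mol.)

E°_cell = +1.72 − (-0.13) = 1.85 V, with n = 2 electrons transferred.
At equilibrium E = 0, so the Nernst equation gives ln K = nFE°/RT = (2)(96500)(1.85)/((8.314)(273)) = 157.31.

ln K = 157.3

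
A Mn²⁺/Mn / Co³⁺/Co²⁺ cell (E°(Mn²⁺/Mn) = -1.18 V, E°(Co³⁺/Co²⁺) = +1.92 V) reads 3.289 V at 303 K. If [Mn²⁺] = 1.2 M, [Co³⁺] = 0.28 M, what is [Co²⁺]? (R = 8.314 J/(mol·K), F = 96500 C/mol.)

From the Nernst equation, ln Q = nF(E° − E)/RT = 2×96500×(3.10 − 3.289)/(8.314×303) = -14.480, so Q = 5.15 × 10^-7.
With Q = [Mn²⁺]·[Co²⁺]^2/[Co³⁺]^2 and the known concentrations, [Co²⁺]^2 in the numerator gives [Co²⁺] = 1.8 × 10^-4 M.

1.8 × 10^-4 M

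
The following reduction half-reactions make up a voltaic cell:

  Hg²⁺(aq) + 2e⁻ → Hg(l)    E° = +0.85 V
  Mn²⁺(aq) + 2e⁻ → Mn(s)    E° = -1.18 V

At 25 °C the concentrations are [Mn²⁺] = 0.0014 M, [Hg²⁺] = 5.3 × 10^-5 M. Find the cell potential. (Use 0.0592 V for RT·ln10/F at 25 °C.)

The Hg²⁺/Hg couple has the higher reduction potential and acts as the cathode, so E°_cell = +0.85 − (-1.18) = 2.03 V.
Balancing electrons gives n = 2; the reaction quotient is Q = [Mn²⁺]/[Hg²⁺] = 26.4.
At 25 °C, E = E° − (0.0592/n) log Q = 2.03 − (0.0592/2)(1.422) = 2.030 − 0.042 = 1.988 V.

1.99 V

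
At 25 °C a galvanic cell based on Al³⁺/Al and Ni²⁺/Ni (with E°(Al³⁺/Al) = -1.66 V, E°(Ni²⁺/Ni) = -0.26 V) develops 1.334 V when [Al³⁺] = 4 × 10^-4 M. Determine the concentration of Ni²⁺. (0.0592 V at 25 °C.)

From the Nernst equation, log Q = n(E° − E)/0.0592 = 6(1.40 − 1.334)/0.0592 = 6.689, so Q = 4.89 × 10^6.
With Q = [Al³⁺]^2/[Ni²⁺]^3 and the known concentrations, [Ni²⁺]^3 in the denominator gives [Ni²⁺] = 3.2 × 10^-5 M.

3.2 × 10^-5 M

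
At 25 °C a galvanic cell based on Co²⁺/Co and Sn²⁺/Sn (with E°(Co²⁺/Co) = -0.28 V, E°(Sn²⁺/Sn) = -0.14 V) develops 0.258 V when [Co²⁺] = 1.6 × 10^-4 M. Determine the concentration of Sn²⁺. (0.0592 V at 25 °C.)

1.6 M

From the Nernst equation, log Q = n(E° − E)/0.0592 = 2(0.14 − 0.258)/0.0592 = -3.986, so Q = 1.03 × 10^-4.
With Q = [Co²⁺]/[Sn²⁺] and the known concentrations, [Sn²⁺] in the denominator gives [Sn²⁺] = 1.6 M.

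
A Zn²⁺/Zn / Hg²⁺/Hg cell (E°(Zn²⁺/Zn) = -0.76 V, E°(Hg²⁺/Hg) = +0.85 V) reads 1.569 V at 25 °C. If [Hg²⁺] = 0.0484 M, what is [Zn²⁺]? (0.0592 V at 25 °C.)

1.2 M

From the Nernst equation, log Q = n(E° − E)/0.0592 = 2(1.61 − 1.569)/0.0592 = 1.385, so Q = 24.3.
With Q = [Zn²⁺]/[Hg²⁺] and the known concentrations, [Zn²⁺] in the numerator gives [Zn²⁺] = 1.2 M.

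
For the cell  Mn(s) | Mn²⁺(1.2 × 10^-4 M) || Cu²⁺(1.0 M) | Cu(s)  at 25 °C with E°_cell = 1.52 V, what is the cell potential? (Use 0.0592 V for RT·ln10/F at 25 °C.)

1.64 V

Balancing electrons gives n = 2; the reaction quotient is Q = [Mn²⁺]/[Cu²⁺] = 1.2 × 10^-4.
At 25 °C, E = E° − (0.0592/n) log Q = 1.52 − (0.0592/2)(-3.921) = 1.520 + 0.116 = 1.636 V.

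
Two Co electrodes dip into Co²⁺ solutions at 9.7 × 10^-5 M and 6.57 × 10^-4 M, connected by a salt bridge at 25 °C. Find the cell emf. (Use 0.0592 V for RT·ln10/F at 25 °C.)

0.025 V

Both half-cells are Co²⁺/Co, so E°_cell = 0. The concentrated side is the cathode; the cell reaction moves Co²⁺ from high to low concentration with n = 2.
Q = [Co²⁺]_dilute/[Co²⁺]_conc = 9.7 × 10^-5/6.57 × 10^-4 = 0.148.
E = 0 − (0.0592/2) log Q = −(0.0592/2)(-0.831) = 0.0246 V.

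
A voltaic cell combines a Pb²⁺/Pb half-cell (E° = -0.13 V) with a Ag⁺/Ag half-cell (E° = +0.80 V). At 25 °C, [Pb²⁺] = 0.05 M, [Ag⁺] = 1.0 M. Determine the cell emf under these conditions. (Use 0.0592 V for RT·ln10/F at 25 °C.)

The Ag⁺/Ag couple has the higher reduction potential and acts as the cathode, so E°_cell = +0.80 − (-0.13) = 0.93 V.
Balancing electrons gives n = 2; the reaction quotient is Q = [Pb²⁺]/[Ag⁺]^2 = 0.0500.
At 25 °C, E = E° − (0.0592/n) log Q = 0.93 − (0.0592/2)(-1.301) = 0.930 + 0.039 = 0.969 V.

0.969 V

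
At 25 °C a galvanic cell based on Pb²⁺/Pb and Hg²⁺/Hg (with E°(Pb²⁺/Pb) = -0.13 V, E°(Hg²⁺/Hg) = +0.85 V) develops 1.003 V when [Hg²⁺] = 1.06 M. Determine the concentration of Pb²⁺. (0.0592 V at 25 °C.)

From the Nernst equation, log Q = n(E° − E)/0.0592 = 2(0.98 − 1.003)/0.0592 = -0.777, so Q = 0.167.
With Q = [Pb²⁺]/[Hg²⁺] and the known concentrations, [Pb²⁺] in the numerator gives [Pb²⁺] = 0.18 M.

0.18 M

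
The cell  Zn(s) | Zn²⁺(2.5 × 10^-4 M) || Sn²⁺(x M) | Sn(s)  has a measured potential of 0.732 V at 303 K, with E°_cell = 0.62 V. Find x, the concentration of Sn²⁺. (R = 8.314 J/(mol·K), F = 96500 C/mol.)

1.3 M

From the Nernst equation, ln Q = nF(E° − E)/RT = 2×96500×(0.62 − 0.732)/(8.314×303) = -8.581, so Q = 1.88 × 10^-4.
With Q = [Zn²⁺]/[Sn²⁺] and the known concentrations, [Sn²⁺] in the denominator gives [Sn²⁺] = 1.3 M.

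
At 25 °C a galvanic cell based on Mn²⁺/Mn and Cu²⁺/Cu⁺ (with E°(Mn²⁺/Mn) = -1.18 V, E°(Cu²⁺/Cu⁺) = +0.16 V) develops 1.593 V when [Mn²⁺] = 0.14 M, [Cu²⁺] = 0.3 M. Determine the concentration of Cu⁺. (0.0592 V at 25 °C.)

4.3 × 10^-5 M

From the Nernst equation, log Q = n(E° − E)/0.0592 = 2(1.34 − 1.593)/0.0592 = -8.547, so Q = 2.84 × 10^-9.
With Q = [Mn²⁺]·[Cu⁺]^2/[Cu²⁺]^2 and the known concentrations, [Cu⁺]^2 in the numerator gives [Cu⁺] = 4.3 × 10^-5 M.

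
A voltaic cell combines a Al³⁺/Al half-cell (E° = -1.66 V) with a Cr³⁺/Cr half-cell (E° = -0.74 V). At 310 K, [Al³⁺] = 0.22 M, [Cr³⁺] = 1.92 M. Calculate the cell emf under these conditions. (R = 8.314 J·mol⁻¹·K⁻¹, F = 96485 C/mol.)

0.939 V

The Cr³⁺/Cr couple has the higher reduction potential and acts as the cathode, so E°_cell = -0.74 − (-1.66) = 0.92 V.
Balancing electrons gives n = 3; the reaction quotient is Q = [Al³⁺]/[Cr³⁺] = 0.115.
E = E° − (RT/nF) ln Q = 0.92 − (8.314×310)/(3×96485) × (-2.166) = 0.920 + 0.019 = 0.939 V.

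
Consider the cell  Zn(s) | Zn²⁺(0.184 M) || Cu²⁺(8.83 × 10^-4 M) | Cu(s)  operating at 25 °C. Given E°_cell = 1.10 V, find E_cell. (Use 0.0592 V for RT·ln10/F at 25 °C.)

1.03 V

Balancing electrons gives n = 2; the reaction quotient is Q = [Zn²⁺]/[Cu²⁺] = 208.
At 25 °C, E = E° − (0.0592/n) log Q = 1.10 − (0.0592/2)(2.319) = 1.100 − 0.069 = 1.031 V.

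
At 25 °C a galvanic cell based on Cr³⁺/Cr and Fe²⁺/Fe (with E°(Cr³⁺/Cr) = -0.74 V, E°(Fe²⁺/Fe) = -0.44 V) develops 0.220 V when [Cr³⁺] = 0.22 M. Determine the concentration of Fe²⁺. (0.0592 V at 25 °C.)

7.2 × 10^-4 M

From the Nernst equation, log Q = n(E° − E)/0.0592 = 6(0.30 − 0.220)/0.0592 = 8.108, so Q = 1.28 × 10^8.
With Q = [Cr³⁺]^2/[Fe²⁺]^3 and the known concentrations, [Fe²⁺]^3 in the denominator gives [Fe²⁺] = 7.2 × 10^-4 M.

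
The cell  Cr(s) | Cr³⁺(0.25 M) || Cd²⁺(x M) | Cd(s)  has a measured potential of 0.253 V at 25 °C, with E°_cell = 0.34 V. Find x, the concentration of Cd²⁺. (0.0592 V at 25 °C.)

4.6 × 10^-4 M

From the Nernst equation, log Q = n(E° − E)/0.0592 = 6(0.34 − 0.253)/0.0592 = 8.818, so Q = 6.57 × 10^8.
With Q = [Cr³⁺]^2/[Cd²⁺]^3 and the known concentrations, [Cd²⁺]^3 in the denominator gives [Cd²⁺] = 4.6 × 10^-4 M.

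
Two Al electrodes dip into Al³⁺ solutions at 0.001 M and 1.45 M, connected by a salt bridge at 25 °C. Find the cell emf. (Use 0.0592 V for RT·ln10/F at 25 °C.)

0.062 V

Both half-cells are Al³⁺/Al, so E°_cell = 0. The concentrated side is the cathode; the cell reaction moves Al³⁺ from high to low concentration with n = 3.
Q = [Al³⁺]_dilute/[Al³⁺]_conc = 0.001/1.45 = 6.9 × 10^-4.
E = 0 − (0.0592/3) log Q = −(0.0592/3)(-3.161) = 0.0624 V.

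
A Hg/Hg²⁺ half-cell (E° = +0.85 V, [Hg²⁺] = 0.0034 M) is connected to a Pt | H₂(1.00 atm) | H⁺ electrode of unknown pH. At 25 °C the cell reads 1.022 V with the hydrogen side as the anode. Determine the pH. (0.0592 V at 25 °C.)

pH = 4.14

E°_cell = 0.85 V and n = 2.
log Q = n(E° − E)/0.0592 = 2×(0.85 − 1.022)/0.0592 = -5.811.
With Q = [H⁺]^2 / ([Hg²⁺]·P(H₂)), solving for [H⁺] gives log[H⁺] = -4.140, so pH = 4.14.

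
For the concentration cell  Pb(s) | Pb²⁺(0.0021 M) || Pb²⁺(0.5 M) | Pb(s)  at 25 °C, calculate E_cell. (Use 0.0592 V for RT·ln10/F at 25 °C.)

Both half-cells are Pb²⁺/Pb, so E°_cell = 0. The concentrated side is the cathode; the cell reaction moves Pb²⁺ from high to low concentration with n = 2.
Q = [Pb²⁺]_dilute/[Pb²⁺]_conc = 0.0021/0.5 = 0.00420.
E = 0 − (0.0592/2) log Q = −(0.0592/2)(-2.377) = 0.0704 V.

0.070 V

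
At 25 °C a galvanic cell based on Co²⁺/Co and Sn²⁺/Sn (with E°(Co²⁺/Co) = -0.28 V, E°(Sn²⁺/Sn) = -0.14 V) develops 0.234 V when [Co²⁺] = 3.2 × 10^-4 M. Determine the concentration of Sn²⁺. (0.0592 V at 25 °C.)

From the Nernst equation, log Q = n(E° − E)/0.0592 = 2(0.14 − 0.234)/0.0592 = -3.176, so Q = 6.67 × 10^-4.
With Q = [Co²⁺]/[Sn²⁺] and the known concentrations, [Sn²⁺] in the denominator gives [Sn²⁺] = 0.48 M.

0.48 M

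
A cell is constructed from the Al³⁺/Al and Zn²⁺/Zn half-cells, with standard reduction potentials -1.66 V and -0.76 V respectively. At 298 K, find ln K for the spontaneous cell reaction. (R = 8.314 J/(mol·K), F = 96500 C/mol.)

ln K = 210.3

E°_cell = -0.76 − (-1.66) = 0.90 V, with n = 6 electrons transferred.
At equilibrium E = 0, so the Nernst equation gives ln K = nFE°/RT = (6)(96500)(0.90)/((8.314)(298)) = 210.33.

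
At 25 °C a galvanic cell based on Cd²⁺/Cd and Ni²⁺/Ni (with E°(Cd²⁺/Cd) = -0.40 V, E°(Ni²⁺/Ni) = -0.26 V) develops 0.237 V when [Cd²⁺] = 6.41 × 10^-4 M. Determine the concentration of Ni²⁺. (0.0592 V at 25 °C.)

From the Nernst equation, log Q = n(E° − E)/0.0592 = 2(0.14 − 0.237)/0.0592 = -3.277, so Q = 5.28 × 10^-4.
With Q = [Cd²⁺]/[Ni²⁺] and the known concentrations, [Ni²⁺] in the denominator gives [Ni²⁺] = 1.2 M.

1.2 M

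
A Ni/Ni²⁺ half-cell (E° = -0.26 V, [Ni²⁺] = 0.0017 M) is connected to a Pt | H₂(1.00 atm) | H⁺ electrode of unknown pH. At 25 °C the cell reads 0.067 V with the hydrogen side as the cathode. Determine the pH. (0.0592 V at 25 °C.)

pH = 4.64

E°_cell = 0.26 V and n = 2.
log Q = n(E° − E)/0.0592 = 2×(0.26 − 0.067)/0.0592 = 6.520.
With Q = [Ni²⁺]·P(H₂) / [H⁺]^2, solving for [H⁺] gives log[H⁺] = -4.645, so pH = 4.64.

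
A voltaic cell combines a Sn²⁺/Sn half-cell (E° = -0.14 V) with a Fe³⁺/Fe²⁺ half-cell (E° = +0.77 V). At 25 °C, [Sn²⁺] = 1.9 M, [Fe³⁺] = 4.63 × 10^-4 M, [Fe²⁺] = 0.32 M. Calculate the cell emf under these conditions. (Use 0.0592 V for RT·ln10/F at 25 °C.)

0.734 V

The Fe³⁺/Fe²⁺ couple has the higher reduction potential and acts as the cathode, so E°_cell = +0.77 − (-0.14) = 0.91 V.
Balancing electrons gives n = 2; the reaction quotient is Q = [Sn²⁺]·[Fe²⁺]^2/[Fe³⁺]^2 = 9.08 × 10^5.
At 25 °C, E = E° − (0.0592/n) log Q = 0.91 − (0.0592/2)(5.958) = 0.910 − 0.176 = 0.734 V.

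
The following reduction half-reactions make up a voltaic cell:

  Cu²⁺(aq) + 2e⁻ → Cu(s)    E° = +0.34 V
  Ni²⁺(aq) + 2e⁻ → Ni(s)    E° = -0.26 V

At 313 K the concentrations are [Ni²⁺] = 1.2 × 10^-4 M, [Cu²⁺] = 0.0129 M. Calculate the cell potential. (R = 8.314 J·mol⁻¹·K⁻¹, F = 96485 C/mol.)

0.663 V

The Cu²⁺/Cu couple has the higher reduction potential and acts as the cathode, so E°_cell = +0.34 − (-0.26) = 0.60 V.
Balancing electrons gives n = 2; the reaction quotient is Q = [Ni²⁺]/[Cu²⁺] = 0.00930.
E = E° − (RT/nF) ln Q = 0.60 − (8.314×313)/(2×96485) × (-4.677) = 0.600 + 0.063 = 0.663 V.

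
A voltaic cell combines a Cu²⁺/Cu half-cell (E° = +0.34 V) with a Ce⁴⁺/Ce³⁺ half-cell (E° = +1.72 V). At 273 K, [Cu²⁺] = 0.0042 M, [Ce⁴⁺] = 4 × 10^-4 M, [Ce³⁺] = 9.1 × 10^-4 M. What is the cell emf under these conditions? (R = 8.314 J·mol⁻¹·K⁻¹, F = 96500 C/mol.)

The Ce⁴⁺/Ce³⁺ couple has the higher reduction potential and acts as the cathode, so E°_cell = +1.72 − (+0.34) = 1.38 V.
Balancing electrons gives n = 2; the reaction quotient is Q = [Cu²⁺]·[Ce³⁺]^2/[Ce⁴⁺]^2 = 0.0217.
E = E° − (RT/nF) ln Q = 1.38 − (8.314×273)/(2×96500) × (-3.829) = 1.380 + 0.045 = 1.425 V.

1.43 V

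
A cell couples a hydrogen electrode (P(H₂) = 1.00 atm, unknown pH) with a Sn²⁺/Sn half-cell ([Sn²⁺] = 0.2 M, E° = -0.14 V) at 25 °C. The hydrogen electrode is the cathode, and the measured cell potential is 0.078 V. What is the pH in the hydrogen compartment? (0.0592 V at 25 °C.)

pH = 1.40

E°_cell = 0.14 V and n = 2.
log Q = n(E° − E)/0.0592 = 2×(0.14 − 0.078)/0.0592 = 2.095.
With Q = [Sn²⁺]·P(H₂) / [H⁺]^2, solving for [H⁺] gives log[H⁺] = -1.397, so pH = 1.40.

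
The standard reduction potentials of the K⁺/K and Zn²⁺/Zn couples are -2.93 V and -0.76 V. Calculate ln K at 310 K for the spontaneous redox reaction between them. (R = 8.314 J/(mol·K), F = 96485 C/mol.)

ln K = 162.5

E°_cell = -0.76 − (-2.93) = 2.17 V, with n = 2 electrons transferred.
At equilibrium E = 0, so the Nernst equation gives ln K = nFE°/RT = (2)(96485)(2.17)/((8.314)(310)) = 162.47.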